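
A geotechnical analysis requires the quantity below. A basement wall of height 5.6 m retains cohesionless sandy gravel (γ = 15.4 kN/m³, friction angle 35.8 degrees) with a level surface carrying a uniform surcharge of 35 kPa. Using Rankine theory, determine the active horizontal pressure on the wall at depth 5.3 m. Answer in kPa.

30.5 kPa

K_a = (1 − sin φ)/(1 + sin φ) = 0.2619.
σ_v = γz + q = 15.4 × 5.3 + 35 = 116.6 kPa.
σ_h = K_a σ_v = 0.2619 × 116.6 = 30.54 kPa.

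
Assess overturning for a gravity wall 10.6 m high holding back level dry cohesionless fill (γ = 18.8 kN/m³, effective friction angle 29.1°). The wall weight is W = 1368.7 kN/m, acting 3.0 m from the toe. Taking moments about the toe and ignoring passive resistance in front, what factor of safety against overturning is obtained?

3.18

K_a = tan²(45° − 29.1°/2) = 0.3456.
P_a = ½K_aγH² = 0.5×0.3456×18.8×10.6² = 365.0 kN/m, acting at H/3 = 3.533 m above the base.
Overturning moment M_o = P_a × H/3 = 365.0 × 3.533 = 1290.
Resisting moment M_r = W × 3.0 = 1368.7 × 3.0 = 4106.
FS_overturning = M_r/M_o = 4106/1290 = 3.184.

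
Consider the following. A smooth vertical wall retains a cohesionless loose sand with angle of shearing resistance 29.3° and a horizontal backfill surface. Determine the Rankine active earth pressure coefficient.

0.343

K_a = tan²(45° − φ/2) = tan²(30.35°) = 0.3428.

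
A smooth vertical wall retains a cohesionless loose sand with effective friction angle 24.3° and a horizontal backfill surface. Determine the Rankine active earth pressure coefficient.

K_a = (1 − sin φ)/(1 + sin φ) = (1 − sin 24.3°)/(1 + sin 24.3°) = 0.4169.

0.417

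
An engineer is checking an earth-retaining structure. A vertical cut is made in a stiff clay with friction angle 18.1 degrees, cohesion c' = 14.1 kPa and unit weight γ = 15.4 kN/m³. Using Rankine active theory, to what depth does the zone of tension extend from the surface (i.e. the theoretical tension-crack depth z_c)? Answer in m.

2.53 m

K_a = tan²(45° − 18.1°/2) = 0.5259; √K_a = 0.7252.
The active pressure is zero where K_a γ z = 2c√K_a, so z_c = 2c/(γ√K_a) = 2×14.1/(15.4×0.7252) = 2.525 m.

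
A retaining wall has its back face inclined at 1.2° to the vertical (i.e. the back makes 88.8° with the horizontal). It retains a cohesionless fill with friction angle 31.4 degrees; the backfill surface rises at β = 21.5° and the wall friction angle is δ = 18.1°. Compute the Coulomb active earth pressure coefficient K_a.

K_a = sin²(α+φ) / [sin²α · sin(α−δ) · (1 + √{sin(φ+δ)sin(φ−β) / (sin(α−δ)sin(α+β))})²].
With α = 88.8°, φ = 31.4°, δ = 18.1°, β = 21.5°: K_a = 0.4132.

0.413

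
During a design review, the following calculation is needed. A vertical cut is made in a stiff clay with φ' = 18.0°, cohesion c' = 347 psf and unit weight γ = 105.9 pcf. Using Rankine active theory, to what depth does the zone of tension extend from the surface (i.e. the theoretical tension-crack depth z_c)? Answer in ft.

9.02 ft

K_a = tan²(45° − 18.0°/2) = 0.5279; √K_a = 0.7265.
The active pressure is zero where K_a γ z = 2c√K_a, so z_c = 2c/(γ√K_a) = 2×347/(105.9×0.7265) = 9.020 ft.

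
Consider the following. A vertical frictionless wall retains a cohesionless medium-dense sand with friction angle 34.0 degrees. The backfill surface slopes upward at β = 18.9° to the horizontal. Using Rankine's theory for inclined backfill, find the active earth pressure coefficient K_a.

K_a = cos β · (cos β − √(cos²β − cos²φ)) / (cos β + √(cos²β − cos²φ)).
cos β = 0.9461, cos φ = 0.8290, √(cos²β − cos²φ) = 0.4558.
K_a = 0.9461 × (0.9461 − 0.4558)/(0.9461 + 0.4558) = 0.3309.

0.331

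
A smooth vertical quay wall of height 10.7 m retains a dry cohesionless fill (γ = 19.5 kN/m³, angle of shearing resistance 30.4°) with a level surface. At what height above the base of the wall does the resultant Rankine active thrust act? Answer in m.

K_a = 0.3280.
The pressure distribution is triangular, so the resultant acts at H/3 above the base = 10.7/3 = 3.567 m.

3.57 m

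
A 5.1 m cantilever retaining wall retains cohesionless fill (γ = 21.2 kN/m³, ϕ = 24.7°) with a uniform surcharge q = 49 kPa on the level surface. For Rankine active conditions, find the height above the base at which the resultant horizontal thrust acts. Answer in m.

K_a = 0.4106.
Triangular part P₁ = ½K_aγH² = 113.2 at H/3 = 1.700 m; rectangular part P₂ = K_a q H = 102.6 at H/2 = 2.550 m.
ȳ = (P₁·1.700 + P₂·2.550)/(P₁+P₂) = 2.104 m.

2.10 m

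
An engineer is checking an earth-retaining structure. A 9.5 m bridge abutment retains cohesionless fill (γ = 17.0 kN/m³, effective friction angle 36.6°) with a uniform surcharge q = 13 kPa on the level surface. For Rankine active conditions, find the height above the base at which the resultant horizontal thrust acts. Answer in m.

3.39 m

K_a = 0.2530.
Triangular part P₁ = ½K_aγH² = 194.0 at H/3 = 3.167 m; rectangular part P₂ = K_a q H = 31.24 at H/2 = 4.750 m.
ȳ = (P₁·3.167 + P₂·4.750)/(P₁+P₂) = 3.386 m.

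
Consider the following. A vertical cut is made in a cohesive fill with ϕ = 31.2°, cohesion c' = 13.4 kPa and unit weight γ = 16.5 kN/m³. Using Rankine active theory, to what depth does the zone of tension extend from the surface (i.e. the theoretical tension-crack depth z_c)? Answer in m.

K_a = tan²(45° − 31.2°/2) = 0.3175; √K_a = 0.5635.
The active pressure is zero where K_a γ z = 2c√K_a, so z_c = 2c/(γ√K_a) = 2×13.4/(16.5×0.5635) = 2.883 m.

2.88 m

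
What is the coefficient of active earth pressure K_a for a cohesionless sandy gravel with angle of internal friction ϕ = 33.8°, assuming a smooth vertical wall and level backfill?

K_a = tan²(45° − φ/2) = tan²(28.10°) = 0.2851.

0.285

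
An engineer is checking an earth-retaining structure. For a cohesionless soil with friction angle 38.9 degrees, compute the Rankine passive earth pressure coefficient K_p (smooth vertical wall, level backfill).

K_p = (1 + sin φ)/(1 − sin φ) = tan²(45° + 38.9°/2) = 4.376.

4.38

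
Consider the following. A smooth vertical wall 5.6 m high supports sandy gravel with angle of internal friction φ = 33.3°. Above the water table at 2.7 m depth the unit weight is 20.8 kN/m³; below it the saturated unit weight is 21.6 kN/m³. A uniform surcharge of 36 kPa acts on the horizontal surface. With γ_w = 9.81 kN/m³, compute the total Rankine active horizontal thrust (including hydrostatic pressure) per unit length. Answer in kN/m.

K_a = tan²(45° − φ/2) = 0.2911.
γ' = 21.6 − 9.81 = 11.79 kN/m³. h₂ = H − d_w = 2.9 m.
σ'_h: at surface K_a·q = 10.48; at WT K_a(q+γd_w) = 26.83; at base K_a(q+γd_w+γ'h₂) = 36.79 kPa.
P₁ = ½(10.48+26.83)×2.7 = 50.37; P₂ = ½(26.83+36.79)×2.9 = 92.24; P_w = ½γ_w h₂² = 41.25.
Total = 50.37+92.24+41.25 = 183.9 kN/m.

184 kN/m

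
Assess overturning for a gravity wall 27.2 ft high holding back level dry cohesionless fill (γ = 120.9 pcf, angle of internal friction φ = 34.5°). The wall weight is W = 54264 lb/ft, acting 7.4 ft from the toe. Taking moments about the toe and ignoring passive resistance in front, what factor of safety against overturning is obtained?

3.58

K_a = tan²(45° − 34.5°/2) = 0.2768.
P_a = ½K_aγH² = 0.5×0.2768×120.9×27.2² = 12380 lb/ft, acting at H/3 = 9.067 ft above the base.
Overturning moment M_o = P_a × H/3 = 12380 × 9.067 = 112200.
Resisting moment M_r = W × 7.4 = 54264 × 7.4 = 401600.
FS_overturning = M_r/M_o = 401600/112200 = 3.578.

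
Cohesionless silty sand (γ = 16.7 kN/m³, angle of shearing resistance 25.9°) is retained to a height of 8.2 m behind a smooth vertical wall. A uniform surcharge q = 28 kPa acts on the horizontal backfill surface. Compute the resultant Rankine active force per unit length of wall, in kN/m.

K_a = tan²(45° − φ/2) = 0.3920.
Soil triangle: ½ K_a γ H² = 0.5×0.3920×16.7×8.2² = 220.1 kN/m.
Surcharge rectangle: K_a q H = 0.3920×28×8.2 = 90.00 kN/m.
Total = 220.1 + 90.00 = 310.1 kN/m.

310 kN/m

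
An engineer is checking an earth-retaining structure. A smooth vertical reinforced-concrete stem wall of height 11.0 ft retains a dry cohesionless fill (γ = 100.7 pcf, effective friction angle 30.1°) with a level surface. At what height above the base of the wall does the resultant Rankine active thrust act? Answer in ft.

3.67 ft

K_a = 0.3320.
The pressure distribution is triangular, so the resultant acts at H/3 above the base = 11.0/3 = 3.667 ft.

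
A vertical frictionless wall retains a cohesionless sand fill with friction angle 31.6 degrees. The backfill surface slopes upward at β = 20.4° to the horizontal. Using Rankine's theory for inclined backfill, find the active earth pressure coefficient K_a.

0.385

K_a = cos β · (cos β − √(cos²β − cos²φ)) / (cos β + √(cos²β − cos²φ)).
cos β = 0.9373, cos φ = 0.8517, √(cos²β − cos²φ) = 0.3912.
K_a = 0.9373 × (0.9373 − 0.3912)/(0.9373 + 0.3912) = 0.3852.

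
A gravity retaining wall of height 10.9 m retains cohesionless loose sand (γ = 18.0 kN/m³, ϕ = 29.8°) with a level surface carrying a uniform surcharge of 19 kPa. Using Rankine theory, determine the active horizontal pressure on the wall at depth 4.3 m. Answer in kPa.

K_a = (1 − sin φ)/(1 + sin φ) = 0.3360.
σ_v = γz + q = 18.0 × 4.3 + 19 = 96.40 kPa.
σ_h = K_a σ_v = 0.3360 × 96.40 = 32.39 kPa.

32.4 kPa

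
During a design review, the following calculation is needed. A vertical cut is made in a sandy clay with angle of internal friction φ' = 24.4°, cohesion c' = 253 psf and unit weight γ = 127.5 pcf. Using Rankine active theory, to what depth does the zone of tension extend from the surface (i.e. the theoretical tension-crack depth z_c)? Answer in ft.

6.16 ft

K_a = tan²(45° − 24.4°/2) = 0.4153; √K_a = 0.6445.
The active pressure is zero where K_a γ z = 2c√K_a, so z_c = 2c/(γ√K_a) = 2×253/(127.5×0.6445) = 6.158 ft.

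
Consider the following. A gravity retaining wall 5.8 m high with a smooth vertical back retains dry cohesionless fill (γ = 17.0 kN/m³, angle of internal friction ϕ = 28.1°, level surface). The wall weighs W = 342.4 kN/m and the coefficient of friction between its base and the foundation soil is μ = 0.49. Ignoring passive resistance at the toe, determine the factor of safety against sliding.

K_a = tan²(45° − 28.1°/2) = 0.3596.
P_a = ½K_aγH² = 0.5×0.3596×17.0×5.8² = 102.8 kN/m, acting at H/3 = 1.933 m above the base.
FS_sliding = μW / P_a = 0.49×342.4 / 102.8 = 1.632.

1.63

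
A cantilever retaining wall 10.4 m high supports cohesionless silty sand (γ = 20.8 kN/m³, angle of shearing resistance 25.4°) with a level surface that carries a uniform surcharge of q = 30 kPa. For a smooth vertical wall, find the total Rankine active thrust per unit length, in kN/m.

K_a = tan²(45° − φ/2) = 0.3996.
Soil triangle: ½ K_a γ H² = 0.5×0.3996×20.8×10.4² = 449.5 kN/m.
Surcharge rectangle: K_a q H = 0.3996×30×10.4 = 124.7 kN/m.
Total = 449.5 + 124.7 = 574.2 kN/m.

574 kN/m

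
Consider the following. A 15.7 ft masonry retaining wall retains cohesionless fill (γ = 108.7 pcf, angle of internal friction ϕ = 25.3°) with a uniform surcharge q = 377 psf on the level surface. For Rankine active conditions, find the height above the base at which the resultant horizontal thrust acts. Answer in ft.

6.04 ft

K_a = 0.4012.
Triangular part P₁ = ½K_aγH² = 5375 at H/3 = 5.233 ft; rectangular part P₂ = K_a q H = 2375 at H/2 = 7.850 ft.
ȳ = (P₁·5.233 + P₂·7.850)/(P₁+P₂) = 6.035 ft.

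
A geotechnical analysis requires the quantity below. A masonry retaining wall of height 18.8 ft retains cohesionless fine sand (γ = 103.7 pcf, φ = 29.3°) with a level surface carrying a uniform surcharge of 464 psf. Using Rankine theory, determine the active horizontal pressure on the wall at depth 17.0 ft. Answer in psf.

K_a = (1 − sin φ)/(1 + sin φ) = 0.3428.
σ_v = γz + q = 103.7 × 17.0 + 464 = 2227 psf.
σ_h = K_a σ_v = 0.3428 × 2227 = 763.5 psf.

763 psf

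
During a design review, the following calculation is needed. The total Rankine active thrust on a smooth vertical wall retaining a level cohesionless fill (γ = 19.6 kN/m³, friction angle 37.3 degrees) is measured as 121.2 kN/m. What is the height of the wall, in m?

7.10 m

K_a = 0.2453. P_a = ½ K_a γ H² ⇒ H = √(2P_a/(K_a γ)).
H = √(2×121.2/(0.2453×19.6)) = 7.100 m.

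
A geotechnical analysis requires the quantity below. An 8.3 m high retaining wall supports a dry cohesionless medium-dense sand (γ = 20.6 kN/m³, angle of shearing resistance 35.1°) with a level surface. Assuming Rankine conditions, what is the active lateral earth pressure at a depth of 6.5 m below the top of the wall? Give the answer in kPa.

36.1 kPa

K_a = (1 − sin φ)/(1 + sin φ) = 0.2698.
σ_h = K_a γ z = 0.2698 × 20.6 × 6.5 = 36.13 kPa.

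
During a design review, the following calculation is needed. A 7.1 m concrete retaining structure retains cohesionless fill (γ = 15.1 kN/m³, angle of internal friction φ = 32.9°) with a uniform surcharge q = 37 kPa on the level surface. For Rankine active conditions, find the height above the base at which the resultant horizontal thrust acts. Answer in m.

K_a = 0.2960.
Triangular part P₁ = ½K_aγH² = 112.7 at H/3 = 2.367 m; rectangular part P₂ = K_a q H = 77.77 at H/2 = 3.550 m.
ȳ = (P₁·2.367 + P₂·3.550)/(P₁+P₂) = 2.850 m.

2.85 m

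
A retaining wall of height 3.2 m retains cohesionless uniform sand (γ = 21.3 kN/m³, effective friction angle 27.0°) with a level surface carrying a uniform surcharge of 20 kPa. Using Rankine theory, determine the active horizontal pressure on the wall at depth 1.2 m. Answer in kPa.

17.1 kPa

K_a = (1 − sin φ)/(1 + sin φ) = 0.3755.
σ_v = γz + q = 21.3 × 1.2 + 20 = 45.56 kPa.
σ_h = K_a σ_v = 0.3755 × 45.56 = 17.11 kPa.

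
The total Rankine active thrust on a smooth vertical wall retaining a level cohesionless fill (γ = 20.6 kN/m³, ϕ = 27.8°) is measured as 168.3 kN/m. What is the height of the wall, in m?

6.70 m

K_a = 0.3639. P_a = ½ K_a γ H² ⇒ H = √(2P_a/(K_a γ)).
H = √(2×168.3/(0.3639×20.6)) = 6.701 m.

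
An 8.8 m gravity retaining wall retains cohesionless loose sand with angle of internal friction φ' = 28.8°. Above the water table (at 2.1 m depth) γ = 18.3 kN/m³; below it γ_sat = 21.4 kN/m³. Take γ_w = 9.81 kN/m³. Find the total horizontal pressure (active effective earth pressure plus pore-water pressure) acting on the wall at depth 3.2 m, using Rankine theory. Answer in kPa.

28.7 kPa

K_a = (1 − sin φ)/(1 + sin φ) = 0.3498.
γ' = 21.4 − 9.81 = 11.59 kN/m³.
Effective vertical stress at 3.2 m: σ'_v = 18.3×2.1 + 11.59×1.10 = 51.18 kPa.
σ'_h = K_a σ'_v = 0.3498 × 51.18 = 17.90 kPa; u = γ_w × 1.10 = 10.79 kPa.
Total σ_h = 17.90 + 10.79 = 28.69 kPa.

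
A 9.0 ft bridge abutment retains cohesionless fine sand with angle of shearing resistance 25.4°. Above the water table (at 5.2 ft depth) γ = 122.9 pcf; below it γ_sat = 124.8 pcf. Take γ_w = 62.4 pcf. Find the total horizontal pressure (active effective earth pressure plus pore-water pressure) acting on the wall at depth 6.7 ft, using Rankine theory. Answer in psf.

K_a = (1 − sin φ)/(1 + sin φ) = 0.3996.
γ' = 124.8 − 62.4 = 62.40 pcf.
Effective vertical stress at 6.7 ft: σ'_v = 122.9×5.2 + 62.40×1.50 = 732.7 psf.
σ'_h = K_a σ'_v = 0.3996 × 732.7 = 292.8 psf; u = γ_w × 1.50 = 93.60 psf.
Total σ_h = 292.8 + 93.60 = 386.4 psf.

386 psf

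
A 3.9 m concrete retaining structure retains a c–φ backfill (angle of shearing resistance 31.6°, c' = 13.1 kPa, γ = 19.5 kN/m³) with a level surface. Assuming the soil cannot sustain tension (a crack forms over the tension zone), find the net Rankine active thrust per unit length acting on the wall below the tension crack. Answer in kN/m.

K_a = 0.3123; √K_a = 0.5589.
Tension-crack depth z_c = 2c/(γ√K_a) = 2×13.1/(19.5×0.5589) = 2.404 m.
σ_a at base = K_a γ H − 2c√K_a = 0.3123×19.5×3.9 − 2×13.1×0.5589 = 9.111 kPa.
P_a = ½ × 9.111 × (H − z_c) = 0.5×9.111×1.496 = 6.815 kN/m.

6.81 kN/m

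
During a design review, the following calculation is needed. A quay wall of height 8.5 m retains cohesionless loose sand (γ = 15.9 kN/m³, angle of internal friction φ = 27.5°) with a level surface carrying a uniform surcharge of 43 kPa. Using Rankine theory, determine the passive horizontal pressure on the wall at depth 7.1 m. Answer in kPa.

K_p = (1 + sin φ)/(1 − sin φ) = 2.716.
σ_v = γz + q = 15.9 × 7.1 + 43 = 155.9 kPa.
σ_h = K_p σ_v = 2.716 × 155.9 = 423.4 kPa.

423 kPa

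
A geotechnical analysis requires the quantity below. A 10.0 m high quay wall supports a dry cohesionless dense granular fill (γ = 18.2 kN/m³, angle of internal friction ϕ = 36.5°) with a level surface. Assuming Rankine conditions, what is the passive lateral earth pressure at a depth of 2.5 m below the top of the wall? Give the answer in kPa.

179 kPa

K_p = (1 + sin φ)/(1 − sin φ) = 3.936.
σ_h = K_p γ z = 3.936 × 18.2 × 2.5 = 179.1 kPa.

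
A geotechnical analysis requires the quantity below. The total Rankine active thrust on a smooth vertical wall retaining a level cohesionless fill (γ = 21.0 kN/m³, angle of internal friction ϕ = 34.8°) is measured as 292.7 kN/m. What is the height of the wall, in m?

K_a = 0.2733. P_a = ½ K_a γ H² ⇒ H = √(2P_a/(K_a γ)).
H = √(2×292.7/(0.2733×21.0)) = 10.10 m.

10.1 m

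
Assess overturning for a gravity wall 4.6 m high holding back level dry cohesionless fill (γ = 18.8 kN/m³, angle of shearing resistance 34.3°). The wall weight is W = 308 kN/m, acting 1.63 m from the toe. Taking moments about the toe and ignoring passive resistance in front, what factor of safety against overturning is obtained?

K_a = tan²(45° − 34.3°/2) = 0.2792.
P_a = ½K_aγH² = 0.5×0.2792×18.8×4.6² = 55.53 kN/m, acting at H/3 = 1.533 m above the base.
Overturning moment M_o = P_a × H/3 = 55.53 × 1.533 = 85.14.
Resisting moment M_r = W × 1.63 = 308 × 1.63 = 502.0.
FS_overturning = M_r/M_o = 502.0/85.14 = 5.897.

5.90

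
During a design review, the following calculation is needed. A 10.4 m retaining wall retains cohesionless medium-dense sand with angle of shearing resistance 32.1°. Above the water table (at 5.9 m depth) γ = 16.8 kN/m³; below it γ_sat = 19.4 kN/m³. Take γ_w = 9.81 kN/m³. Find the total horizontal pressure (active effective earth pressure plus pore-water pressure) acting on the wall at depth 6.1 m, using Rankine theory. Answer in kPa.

K_a = (1 − sin φ)/(1 + sin φ) = 0.3060.
γ' = 19.4 − 9.81 = 9.590 kN/m³.
Effective vertical stress at 6.1 m: σ'_v = 16.8×5.9 + 9.590×0.200 = 101.0 kPa.
σ'_h = K_a σ'_v = 0.3060 × 101.0 = 30.92 kPa; u = γ_w × 0.200 = 1.962 kPa.
Total σ_h = 30.92 + 1.962 = 32.88 kPa.

32.9 kPa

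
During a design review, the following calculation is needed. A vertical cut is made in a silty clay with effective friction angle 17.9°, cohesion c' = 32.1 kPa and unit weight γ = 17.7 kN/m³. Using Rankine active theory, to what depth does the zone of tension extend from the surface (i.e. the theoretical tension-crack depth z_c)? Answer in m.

K_a = tan²(45° − 17.9°/2) = 0.5298; √K_a = 0.7279.
The active pressure is zero where K_a γ z = 2c√K_a, so z_c = 2c/(γ√K_a) = 2×32.1/(17.7×0.7279) = 4.983 m.

4.98 m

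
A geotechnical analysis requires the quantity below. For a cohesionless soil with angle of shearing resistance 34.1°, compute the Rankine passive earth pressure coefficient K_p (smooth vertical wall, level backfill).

K_p = (1 + sin φ)/(1 − sin φ) = tan²(45° + 34.1°/2) = 3.552.

3.55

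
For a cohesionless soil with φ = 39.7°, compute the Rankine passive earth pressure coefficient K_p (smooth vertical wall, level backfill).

4.54

K_p = (1 + sin φ)/(1 − sin φ) = tan²(45° + 39.7°/2) = 4.537.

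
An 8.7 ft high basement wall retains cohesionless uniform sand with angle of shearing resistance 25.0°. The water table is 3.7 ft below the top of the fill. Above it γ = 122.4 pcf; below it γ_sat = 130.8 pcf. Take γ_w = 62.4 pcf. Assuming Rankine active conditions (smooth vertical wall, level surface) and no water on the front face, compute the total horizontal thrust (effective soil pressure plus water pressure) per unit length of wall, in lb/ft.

2390 lb/ft

K_a = tan²(45° − φ/2) = 0.4059.
γ' = 130.8 − 62.4 = 68.40 pcf. Depth below WT = 5.0 ft.
σ'_h at WT = K_a γ d_w = 183.8 psf; at base = 183.8 + K_a γ' × 5.0 = 322.6 psf.
P₁ (0–3.7 ft) = ½×183.8×3.7 = 340.0. P₂ (3.7–8.7 ft) = ½(183.8+322.6)×5.0 = 1266.
P_w = ½ γ_w h₂² = 0.5×62.4×5.0² = 780.0. Total = 340.0+1266+780.0 = 2386 lb/ft.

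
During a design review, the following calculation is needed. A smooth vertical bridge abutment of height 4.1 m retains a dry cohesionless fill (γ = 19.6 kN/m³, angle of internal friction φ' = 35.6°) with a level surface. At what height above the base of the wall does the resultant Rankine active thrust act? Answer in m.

K_a = 0.2641.
The pressure distribution is triangular, so the resultant acts at H/3 above the base = 4.1/3 = 1.367 m.

1.37 m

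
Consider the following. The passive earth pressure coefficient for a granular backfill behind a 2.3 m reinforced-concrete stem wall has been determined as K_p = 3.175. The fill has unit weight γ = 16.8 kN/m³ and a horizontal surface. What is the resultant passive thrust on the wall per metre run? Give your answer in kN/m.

P = ½ K_p γ H² = 0.5 × 3.175 × 16.8 × 2.3² = 141.1 kN/m.

141 kN/m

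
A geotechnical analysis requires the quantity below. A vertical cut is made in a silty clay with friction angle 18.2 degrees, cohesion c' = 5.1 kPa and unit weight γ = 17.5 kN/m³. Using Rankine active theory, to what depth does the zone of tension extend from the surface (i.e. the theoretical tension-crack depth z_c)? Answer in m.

0.805 m

K_a = tan²(45° − 18.2°/2) = 0.5240; √K_a = 0.7239.
The active pressure is zero where K_a γ z = 2c√K_a, so z_c = 2c/(γ√K_a) = 2×5.1/(17.5×0.7239) = 0.8052 m.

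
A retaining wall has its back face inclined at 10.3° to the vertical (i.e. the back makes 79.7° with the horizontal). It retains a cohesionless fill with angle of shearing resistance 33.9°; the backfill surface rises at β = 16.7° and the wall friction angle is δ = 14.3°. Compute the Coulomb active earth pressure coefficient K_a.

0.427

K_a = sin²(α+φ) / [sin²α · sin(α−δ) · (1 + √{sin(φ+δ)sin(φ−β) / (sin(α−δ)sin(α+β))})²].
With α = 79.7°, φ = 33.9°, δ = 14.3°, β = 16.7°: K_a = 0.4275.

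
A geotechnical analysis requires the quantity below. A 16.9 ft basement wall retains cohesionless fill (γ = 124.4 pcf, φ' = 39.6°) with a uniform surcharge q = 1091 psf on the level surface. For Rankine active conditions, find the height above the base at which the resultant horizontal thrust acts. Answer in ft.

K_a = 0.2214.
Triangular part P₁ = ½K_aγH² = 3934 at H/3 = 5.633 ft; rectangular part P₂ = K_a q H = 4083 at H/2 = 8.450 ft.
ȳ = (P₁·5.633 + P₂·8.450)/(P₁+P₂) = 7.068 ft.

7.07 ft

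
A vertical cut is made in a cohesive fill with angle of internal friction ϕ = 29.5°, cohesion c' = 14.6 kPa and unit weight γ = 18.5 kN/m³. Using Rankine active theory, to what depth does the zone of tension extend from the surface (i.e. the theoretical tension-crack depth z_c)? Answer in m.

K_a = tan²(45° − 29.5°/2) = 0.3401; √K_a = 0.5832.
The active pressure is zero where K_a γ z = 2c√K_a, so z_c = 2c/(γ√K_a) = 2×14.6/(18.5×0.5832) = 2.706 m.

2.71 m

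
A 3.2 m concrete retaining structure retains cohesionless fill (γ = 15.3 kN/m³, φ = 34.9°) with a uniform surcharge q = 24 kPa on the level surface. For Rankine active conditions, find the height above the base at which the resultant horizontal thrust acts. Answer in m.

1.33 m

K_a = 0.2721.
Triangular part P₁ = ½K_aγH² = 21.32 at H/3 = 1.067 m; rectangular part P₂ = K_a q H = 20.90 at H/2 = 1.600 m.
ȳ = (P₁·1.067 + P₂·1.600)/(P₁+P₂) = 1.331 m.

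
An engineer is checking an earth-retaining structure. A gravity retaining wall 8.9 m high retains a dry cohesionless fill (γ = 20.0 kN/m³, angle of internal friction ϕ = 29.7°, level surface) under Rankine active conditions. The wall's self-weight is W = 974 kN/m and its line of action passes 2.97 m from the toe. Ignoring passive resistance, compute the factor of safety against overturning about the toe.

K_a = tan²(45° − 29.7°/2) = 0.3374.
P_a = ½K_aγH² = 0.5×0.3374×20.0×8.9² = 267.2 kN/m, acting at H/3 = 2.967 m above the base.
Overturning moment M_o = P_a × H/3 = 267.2 × 2.967 = 792.8.
Resisting moment M_r = W × 2.97 = 974 × 2.97 = 2893.
FS_overturning = M_r/M_o = 2893/792.8 = 3.649.

3.65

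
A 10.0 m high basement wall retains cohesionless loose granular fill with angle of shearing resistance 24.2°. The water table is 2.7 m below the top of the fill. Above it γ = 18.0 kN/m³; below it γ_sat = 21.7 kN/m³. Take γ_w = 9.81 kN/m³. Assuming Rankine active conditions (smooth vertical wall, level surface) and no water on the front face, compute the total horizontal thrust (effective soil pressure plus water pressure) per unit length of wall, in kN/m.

K_a = tan²(45° − φ/2) = 0.4185.
γ' = 21.7 − 9.81 = 11.89 kN/m³. Depth below WT = 7.3 m.
σ'_h at WT = K_a γ d_w = 20.34 kPa; at base = 20.34 + K_a γ' × 7.3 = 56.67 kPa.
P₁ (0–2.7 m) = ½×20.34×2.7 = 27.46. P₂ (2.7–10.0 m) = ½(20.34+56.67)×7.3 = 281.1.
P_w = ½ γ_w h₂² = 0.5×9.81×7.3² = 261.4. Total = 27.46+281.1+261.4 = 569.9 kN/m.

570 kN/m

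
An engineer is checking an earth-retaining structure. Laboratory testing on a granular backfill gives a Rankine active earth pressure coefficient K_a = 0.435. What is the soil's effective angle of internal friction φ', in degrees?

K_a = tan²(45° − φ/2) ⇒ 45° − φ/2 = arctan(√0.435) = 33.41°.
φ = 2(45° − 33.41°) = 23.19°.

23.2°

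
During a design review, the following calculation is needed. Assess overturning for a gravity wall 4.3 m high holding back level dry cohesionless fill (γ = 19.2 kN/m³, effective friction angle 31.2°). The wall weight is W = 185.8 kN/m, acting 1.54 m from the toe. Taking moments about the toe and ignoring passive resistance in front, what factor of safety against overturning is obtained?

K_a = tan²(45° − 31.2°/2) = 0.3175.
P_a = ½K_aγH² = 0.5×0.3175×19.2×4.3² = 56.36 kN/m, acting at H/3 = 1.433 m above the base.
Overturning moment M_o = P_a × H/3 = 56.36 × 1.433 = 80.78.
Resisting moment M_r = W × 1.54 = 185.8 × 1.54 = 286.1.
FS_overturning = M_r/M_o = 286.1/80.78 = 3.542.

3.54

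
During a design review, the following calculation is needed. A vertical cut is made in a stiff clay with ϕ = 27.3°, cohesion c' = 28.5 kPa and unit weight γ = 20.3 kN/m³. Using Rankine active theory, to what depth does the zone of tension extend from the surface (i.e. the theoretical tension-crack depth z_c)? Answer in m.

K_a = tan²(45° − 27.3°/2) = 0.3711; √K_a = 0.6092.
The active pressure is zero where K_a γ z = 2c√K_a, so z_c = 2c/(γ√K_a) = 2×28.5/(20.3×0.6092) = 4.609 m.

4.61 m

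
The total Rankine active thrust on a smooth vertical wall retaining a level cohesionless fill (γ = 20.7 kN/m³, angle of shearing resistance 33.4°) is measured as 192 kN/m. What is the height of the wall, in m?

K_a = 0.2899. P_a = ½ K_a γ H² ⇒ H = √(2P_a/(K_a γ)).
H = √(2×192/(0.2899×20.7)) = 7.999 m.

8.00 m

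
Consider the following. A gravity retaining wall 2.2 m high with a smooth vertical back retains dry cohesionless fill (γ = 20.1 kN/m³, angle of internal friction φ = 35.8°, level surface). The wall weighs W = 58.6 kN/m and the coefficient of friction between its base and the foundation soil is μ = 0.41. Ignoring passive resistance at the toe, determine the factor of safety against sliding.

1.89

K_a = tan²(45° − 35.8°/2) = 0.2619.
P_a = ½K_aγH² = 0.5×0.2619×20.1×2.2² = 12.74 kN/m, acting at H/3 = 0.7333 m above the base.
FS_sliding = μW / P_a = 0.41×58.6 / 12.74 = 1.886.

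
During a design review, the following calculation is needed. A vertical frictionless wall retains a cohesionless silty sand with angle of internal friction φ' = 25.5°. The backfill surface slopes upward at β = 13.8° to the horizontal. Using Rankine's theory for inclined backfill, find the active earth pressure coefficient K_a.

0.448

K_a = cos β · (cos β − √(cos²β − cos²φ)) / (cos β + √(cos²β − cos²φ)).
cos β = 0.9711, cos φ = 0.9026, √(cos²β − cos²φ) = 0.3584.
K_a = 0.9711 × (0.9711 − 0.3584)/(0.9711 + 0.3584) = 0.4476.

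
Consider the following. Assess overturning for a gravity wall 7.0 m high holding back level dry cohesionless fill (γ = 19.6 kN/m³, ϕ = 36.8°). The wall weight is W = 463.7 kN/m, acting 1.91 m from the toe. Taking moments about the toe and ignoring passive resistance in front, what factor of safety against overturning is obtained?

K_a = tan²(45° − 36.8°/2) = 0.2508.
P_a = ½K_aγH² = 0.5×0.2508×19.6×7.0² = 120.4 kN/m, acting at H/3 = 2.333 m above the base.
Overturning moment M_o = P_a × H/3 = 120.4 × 2.333 = 281.0.
Resisting moment M_r = W × 1.91 = 463.7 × 1.91 = 885.7.
FS_overturning = M_r/M_o = 885.7/281.0 = 3.152.

3.15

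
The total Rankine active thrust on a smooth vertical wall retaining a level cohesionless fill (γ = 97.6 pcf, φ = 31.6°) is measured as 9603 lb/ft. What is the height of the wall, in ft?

K_a = 0.3123. P_a = ½ K_a γ H² ⇒ H = √(2P_a/(K_a γ)).
H = √(2×9603/(0.3123×97.6)) = 25.10 ft.

25.1 ft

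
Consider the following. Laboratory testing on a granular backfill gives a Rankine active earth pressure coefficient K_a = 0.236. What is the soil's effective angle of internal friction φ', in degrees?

38.2°

K_a = tan²(45° − φ/2) ⇒ 45° − φ/2 = arctan(√0.236) = 25.91°.
φ = 2(45° − 25.91°) = 38.18°.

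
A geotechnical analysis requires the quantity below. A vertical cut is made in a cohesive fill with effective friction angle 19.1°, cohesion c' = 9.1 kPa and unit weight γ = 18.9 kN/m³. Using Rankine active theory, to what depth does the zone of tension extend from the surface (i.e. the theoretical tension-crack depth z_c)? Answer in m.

K_a = tan²(45° − 19.1°/2) = 0.5069; √K_a = 0.7120.
The active pressure is zero where K_a γ z = 2c√K_a, so z_c = 2c/(γ√K_a) = 2×9.1/(18.9×0.7120) = 1.353 m.

1.35 m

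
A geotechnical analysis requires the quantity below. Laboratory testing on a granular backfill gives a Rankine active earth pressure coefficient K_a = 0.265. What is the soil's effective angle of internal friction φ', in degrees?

35.5°

K_a = tan²(45° − φ/2) ⇒ 45° − φ/2 = arctan(√0.265) = 27.24°.
φ = 2(45° − 27.24°) = 35.52°.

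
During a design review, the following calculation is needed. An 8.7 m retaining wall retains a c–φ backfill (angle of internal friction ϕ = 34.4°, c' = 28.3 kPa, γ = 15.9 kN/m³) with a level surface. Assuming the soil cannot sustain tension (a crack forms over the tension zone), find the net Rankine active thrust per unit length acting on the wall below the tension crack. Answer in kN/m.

8.39 kN/m

K_a = 0.2780; √K_a = 0.5272.
Tension-crack depth z_c = 2c/(γ√K_a) = 2×28.3/(15.9×0.5272) = 6.752 m.
σ_a at base = K_a γ H − 2c√K_a = 0.2780×15.9×8.7 − 2×28.3×0.5272 = 8.611 kPa.
P_a = ½ × 8.611 × (H − z_c) = 0.5×8.611×1.948 = 8.389 kN/m.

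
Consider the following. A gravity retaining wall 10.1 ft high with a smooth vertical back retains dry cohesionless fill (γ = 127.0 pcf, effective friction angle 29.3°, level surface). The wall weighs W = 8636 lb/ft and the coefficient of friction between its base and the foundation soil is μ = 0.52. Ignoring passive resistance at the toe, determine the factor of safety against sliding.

2.02

K_a = tan²(45° − 29.3°/2) = 0.3428.
P_a = ½K_aγH² = 0.5×0.3428×127.0×10.1² = 2221 lb/ft, acting at H/3 = 3.367 ft above the base.
FS_sliding = μW / P_a = 0.52×8636 / 2221 = 2.022.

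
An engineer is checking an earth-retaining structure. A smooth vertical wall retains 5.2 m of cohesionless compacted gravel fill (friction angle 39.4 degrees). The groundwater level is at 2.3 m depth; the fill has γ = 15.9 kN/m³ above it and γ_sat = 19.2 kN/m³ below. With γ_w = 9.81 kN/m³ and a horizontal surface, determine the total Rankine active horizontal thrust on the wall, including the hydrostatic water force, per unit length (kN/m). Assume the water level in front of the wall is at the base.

K_a = tan²(45° − φ/2) = 0.2234.
γ' = 19.2 − 9.81 = 9.390 kN/m³. Depth below WT = 2.9 m.
σ'_h at WT = K_a γ d_w = 8.171 kPa; at base = 8.171 + K_a γ' × 2.9 = 14.26 kPa.
P₁ (0–2.3 m) = ½×8.171×2.3 = 9.397. P₂ (2.3–5.2 m) = ½(8.171+14.26)×2.9 = 32.52.
P_w = ½ γ_w h₂² = 0.5×9.81×2.9² = 41.25. Total = 9.397+32.52+41.25 = 83.17 kN/m.

83.2 kN/m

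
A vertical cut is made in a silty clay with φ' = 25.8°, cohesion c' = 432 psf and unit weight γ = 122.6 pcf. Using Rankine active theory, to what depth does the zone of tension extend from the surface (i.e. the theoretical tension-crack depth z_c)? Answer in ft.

11.2 ft

K_a = tan²(45° − 25.8°/2) = 0.3935; √K_a = 0.6273.
The active pressure is zero where K_a γ z = 2c√K_a, so z_c = 2c/(γ√K_a) = 2×432/(122.6×0.6273) = 11.23 ft.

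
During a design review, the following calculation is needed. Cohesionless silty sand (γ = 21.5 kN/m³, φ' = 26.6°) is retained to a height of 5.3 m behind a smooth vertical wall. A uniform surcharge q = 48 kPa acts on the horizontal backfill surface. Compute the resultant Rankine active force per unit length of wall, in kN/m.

212 kN/m

K_a = tan²(45° − φ/2) = 0.3814.
Soil triangle: ½ K_a γ H² = 0.5×0.3814×21.5×5.3² = 115.2 kN/m.
Surcharge rectangle: K_a q H = 0.3814×48×5.3 = 97.04 kN/m.
Total = 115.2 + 97.04 = 212.2 kN/m.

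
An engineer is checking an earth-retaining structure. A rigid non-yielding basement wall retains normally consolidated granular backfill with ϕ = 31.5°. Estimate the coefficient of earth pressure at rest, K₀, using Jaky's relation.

0.478

K₀ = 1 − sin φ' = 1 − sin 31.5° = 0.4775.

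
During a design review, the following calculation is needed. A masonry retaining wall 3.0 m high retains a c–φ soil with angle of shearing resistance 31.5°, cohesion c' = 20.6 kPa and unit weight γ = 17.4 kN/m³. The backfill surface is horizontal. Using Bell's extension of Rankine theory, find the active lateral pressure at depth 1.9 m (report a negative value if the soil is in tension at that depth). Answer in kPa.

-12.7 kPa

K_a = (1 − sin φ)/(1 + sin φ) = 0.3136.
σ_a = K_a γ z − 2c√K_a = 0.3136×17.4×1.9 − 2×20.6×0.5600 = -12.70 kPa.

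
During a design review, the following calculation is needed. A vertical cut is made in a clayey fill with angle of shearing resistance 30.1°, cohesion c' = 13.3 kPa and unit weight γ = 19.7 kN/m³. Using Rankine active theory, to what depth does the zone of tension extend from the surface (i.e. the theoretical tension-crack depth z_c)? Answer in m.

2.34 m

K_a = tan²(45° − 30.1°/2) = 0.3320; √K_a = 0.5762.
The active pressure is zero where K_a γ z = 2c√K_a, so z_c = 2c/(γ√K_a) = 2×13.3/(19.7×0.5762) = 2.343 m.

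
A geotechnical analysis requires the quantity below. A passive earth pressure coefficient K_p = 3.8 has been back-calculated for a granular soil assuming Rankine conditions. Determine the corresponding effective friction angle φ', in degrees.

35.7°

K_p = (1+sin φ)/(1−sin φ) ⇒ sin φ = (K_p − 1)/(K_p + 1) = 0.5833.
φ = arcsin(0.5833) = 35.69°.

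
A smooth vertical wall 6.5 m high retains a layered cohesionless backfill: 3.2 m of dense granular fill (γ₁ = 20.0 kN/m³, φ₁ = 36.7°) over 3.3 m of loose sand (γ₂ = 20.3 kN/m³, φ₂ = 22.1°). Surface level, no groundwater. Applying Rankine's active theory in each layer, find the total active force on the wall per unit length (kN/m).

172 kN/m

K_a1 = tan²(45°−36.7°/2) = 0.2519; K_a2 = tan²(45°−22.1°/2) = 0.4533.
Layer 1: σ at base = K_a1 γ₁ h₁ = 16.12 kPa; P₁ = ½×16.12×3.2 = 25.79.
Layer 2: σ_v at top = γ₁h₁ = 64.00; σ_h top = K_a2×64.00 = 29.01; σ_h base = K_a2×(64.00+20.3×3.3) = 59.37.
P₂ = ½(29.01+59.37)×3.3 = 145.8. Total P_a = 25.79+145.8 = 171.6 kN/m.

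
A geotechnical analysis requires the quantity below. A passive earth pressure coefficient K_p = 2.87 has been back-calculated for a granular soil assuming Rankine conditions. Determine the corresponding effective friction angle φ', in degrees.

K_p = (1+sin φ)/(1−sin φ) ⇒ sin φ = (K_p − 1)/(K_p + 1) = 0.4832.
φ = arcsin(0.4832) = 28.89°.

28.9°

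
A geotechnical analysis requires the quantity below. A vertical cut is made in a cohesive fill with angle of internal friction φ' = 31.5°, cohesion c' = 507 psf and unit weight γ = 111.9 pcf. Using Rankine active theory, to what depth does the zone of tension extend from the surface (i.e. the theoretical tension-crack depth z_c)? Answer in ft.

16.2 ft

K_a = tan²(45° − 31.5°/2) = 0.3136; √K_a = 0.5600.
The active pressure is zero where K_a γ z = 2c√K_a, so z_c = 2c/(γ√K_a) = 2×507/(111.9×0.5600) = 16.18 ft.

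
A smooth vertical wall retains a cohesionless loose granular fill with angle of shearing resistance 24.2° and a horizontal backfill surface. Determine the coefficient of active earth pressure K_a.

0.419

K_a = (1 − sin φ)/(1 + sin φ) = (1 − sin 24.2°)/(1 + sin 24.2°) = 0.4185.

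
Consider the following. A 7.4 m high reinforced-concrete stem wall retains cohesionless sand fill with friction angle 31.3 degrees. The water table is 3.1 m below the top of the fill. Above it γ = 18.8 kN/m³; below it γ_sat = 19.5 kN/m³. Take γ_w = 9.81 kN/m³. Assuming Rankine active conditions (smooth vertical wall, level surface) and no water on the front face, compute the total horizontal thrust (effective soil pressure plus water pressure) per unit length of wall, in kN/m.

K_a = tan²(45° − φ/2) = 0.3162.
γ' = 19.5 − 9.81 = 9.690 kN/m³. Depth below WT = 4.3 m.
σ'_h at WT = K_a γ d_w = 18.43 kPa; at base = 18.43 + K_a γ' × 4.3 = 31.60 kPa.
P₁ (0–3.1 m) = ½×18.43×3.1 = 28.56. P₂ (3.1–7.4 m) = ½(18.43+31.60)×4.3 = 107.6.
P_w = ½ γ_w h₂² = 0.5×9.81×4.3² = 90.69. Total = 28.56+107.6+90.69 = 226.8 kN/m.

227 kN/m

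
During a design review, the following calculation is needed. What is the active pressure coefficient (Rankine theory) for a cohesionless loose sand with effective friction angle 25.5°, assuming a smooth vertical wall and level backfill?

0.398

K_a = tan²(45° − φ/2) = tan²(32.25°) = 0.3981.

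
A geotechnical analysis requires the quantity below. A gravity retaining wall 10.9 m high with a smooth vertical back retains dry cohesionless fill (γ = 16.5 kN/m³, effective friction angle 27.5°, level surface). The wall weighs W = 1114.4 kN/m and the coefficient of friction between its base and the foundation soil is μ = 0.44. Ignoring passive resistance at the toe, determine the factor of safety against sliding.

K_a = tan²(45° − 27.5°/2) = 0.3682.
P_a = ½K_aγH² = 0.5×0.3682×16.5×10.9² = 360.9 kN/m, acting at H/3 = 3.633 m above the base.
FS_sliding = μW / P_a = 0.44×1114.4 / 360.9 = 1.359.

1.36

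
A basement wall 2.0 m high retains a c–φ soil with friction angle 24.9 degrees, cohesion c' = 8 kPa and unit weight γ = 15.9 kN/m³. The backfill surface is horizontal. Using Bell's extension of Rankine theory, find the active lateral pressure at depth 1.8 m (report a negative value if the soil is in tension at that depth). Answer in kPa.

1.45 kPa

K_a = (1 − sin φ)/(1 + sin φ) = 0.4074.
σ_a = K_a γ z − 2c√K_a = 0.4074×15.9×1.8 − 2×8×0.6383 = 1.448 kPa.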